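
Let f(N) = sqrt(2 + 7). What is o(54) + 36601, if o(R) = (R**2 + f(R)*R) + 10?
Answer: 39689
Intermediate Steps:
f(N) = 3 (f(N) = sqrt(9) = 3)
o(R) = 10 + R**2 + 3*R (o(R) = (R**2 + 3*R) + 10 = 10 + R**2 + 3*R)
o(54) + 36601 = (10 + 54**2 + 3*54) + 36601 = (10 + 2916 + 162) + 36601 = 3088 + 36601 = 39689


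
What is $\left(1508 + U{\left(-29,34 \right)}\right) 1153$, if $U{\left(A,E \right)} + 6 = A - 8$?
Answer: $1689145$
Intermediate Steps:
$U{\left(A,E \right)} = -14 + A$ ($U{\left(A,E \right)} = -6 + \left(A - 8\right) = -6 + \left(-8 + A\right) = -14 + A$)
$\left(1508 + U{\left(-29,34 \right)}\right) 1153 = \left(1508 - 43\right) 1153 = 1465 \cdot 1153 = 1689145$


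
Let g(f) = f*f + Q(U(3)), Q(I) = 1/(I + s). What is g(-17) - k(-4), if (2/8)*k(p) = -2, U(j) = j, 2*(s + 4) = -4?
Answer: 890/3 ≈ 296.67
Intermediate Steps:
s = -6 (s = -4 + (½)*(-4) = -4 - 2 = -6)
k(p) = -8 (k(p) = 4*(-2) = -8)
Q(I) = 1/(-6 + I) (Q(I) = 1/(I - 6) = 1/(-6 + I))
g(f) = -⅓ + f² (g(f) = f*f + 1/(-6 + 3) = f² + 1/(-3) = f² - ⅓ = -⅓ + f²)
g(-17) - k(-4) = (-⅓ + (-17)²) - 1*(-8) = (-⅓ + 289) + 8 = 866/3 + 8 = 890/3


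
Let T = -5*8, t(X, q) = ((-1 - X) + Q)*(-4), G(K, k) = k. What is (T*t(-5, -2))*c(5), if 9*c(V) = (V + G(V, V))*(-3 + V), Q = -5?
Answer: -3200/9 ≈ -355.56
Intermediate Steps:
c(V) = 2*V*(-3 + V)/9 (c(V) = ((V + V)*(-3 + V))/9 = ((2*V)*(-3 + V))/9 = (2*V*(-3 + V))/9 = 2*V*(-3 + V)/9)
t(X, q) = 24 + 4*X (t(X, q) = ((-1 - X) - 5)*(-4) = (-6 - X)*(-4) = 24 + 4*X)
T = -40
(T*t(-5, -2))*c(5) = (-40*(24 + 4*(-5)))*((2/9)*5*(-3 + 5)) = (-40*(24 - 20))*((2/9)*5*2) = -40*4*(20/9) = -160*20/9 = -3200/9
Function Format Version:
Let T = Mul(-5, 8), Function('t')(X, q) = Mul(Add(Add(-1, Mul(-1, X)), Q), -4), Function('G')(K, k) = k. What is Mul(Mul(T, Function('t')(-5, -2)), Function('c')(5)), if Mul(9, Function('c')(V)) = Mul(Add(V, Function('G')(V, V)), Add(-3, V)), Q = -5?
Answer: Rational(-3200, 9) ≈ -355.56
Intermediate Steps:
Function('c')(V) = Mul(Rational(2, 9), V, Add(-3, V)) (Function('c')(V) = Mul(Rational(1, 9), Mul(Add(V, V), Add(-3, V))) = Mul(Rational(1, 9), Mul(Mul(2, V), Add(-3, V))) = Mul(Rational(1, 9), Mul(2, V, Add(-3, V))) = Mul(Rational(2, 9), V, Add(-3, V)))
Function('t')(X, q) = Add(24, Mul(4, X)) (Function('t')(X, q) = Mul(Add(Add(-1, Mul(-1, X)), -5), -4) = Mul(Add(-6, Mul(-1, X)), -4) = Add(24, Mul(4, X)))
T = -40
Mul(Mul(T, Function('t')(-5, -2)), Function('c')(5)) = Mul(Mul(-40, Add(24, Mul(4, -5))), Mul(Rational(2, 9), 5, Add(-3, 5))) = Mul(Mul(-40, Add(24, -20)), Mul(Rational(2, 9), 5, 2)) = Mul(Mul(-40, 4), Rational(20, 9)) = Mul(-160, Rational(20, 9)) = Rational(-3200, 9)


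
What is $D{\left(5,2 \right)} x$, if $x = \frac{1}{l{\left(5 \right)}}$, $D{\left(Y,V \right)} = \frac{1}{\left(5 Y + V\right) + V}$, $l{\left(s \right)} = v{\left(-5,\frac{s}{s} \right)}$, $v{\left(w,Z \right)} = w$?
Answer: $- \frac{1}{145} \approx -0.0068966$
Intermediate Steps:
$l{\left(s \right)} = -5$
$D{\left(Y,V \right)} = \frac{1}{2 V + 5 Y}$ ($D{\left(Y,V \right)} = \frac{1}{\left(V + 5 Y\right) + V} = \frac{1}{2 V + 5 Y}$)
$x = - \frac{1}{5}$ ($x = \frac{1}{-5} = - \frac{1}{5} \approx -0.2$)
$D{\left(5,2 \right)} x = \frac{1}{2 \cdot 2 + 5 \cdot 5} \left(- \frac{1}{5}\right) = \frac{1}{4 + 25} \left(- \frac{1}{5}\right) = \frac{1}{29} \left(- \frac{1}{5}\right) = - \frac{1}{145}$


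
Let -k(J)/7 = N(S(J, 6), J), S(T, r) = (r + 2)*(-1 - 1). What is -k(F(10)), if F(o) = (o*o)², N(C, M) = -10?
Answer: -70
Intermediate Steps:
S(T, r) = -4 - 2*r (S(T, r) = (2 + r)*(-2) = -4 - 2*r)
F(o) = o⁴ (F(o) = (o²)² = o⁴)
k(J) = 70 (k(J) = -7*(-10) = 70)
-k(F(10)) = -1*70 = -70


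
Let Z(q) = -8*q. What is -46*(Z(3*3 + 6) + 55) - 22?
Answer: 2968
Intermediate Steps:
-46*(Z(3*3 + 6) + 55) - 22 = -46*(-8*(3*3 + 6) + 55) - 22 = -46*(-8*(9 + 6) + 55) - 22 = -46*(-8*15 + 55) - 22 = -46*(-120 + 55) - 22 = -46*(-65) - 22 = 2990 - 22 = 2968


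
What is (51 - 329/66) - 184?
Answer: -9107/66 ≈ -137.98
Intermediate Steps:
(51 - 329/66) - 184 = 3037/66 - 184 = -9107/66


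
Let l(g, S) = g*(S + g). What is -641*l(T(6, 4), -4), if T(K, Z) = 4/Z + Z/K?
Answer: 22435/9 ≈ 2492.8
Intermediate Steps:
-641*l(T(6, 4), -4) = -641*(4/4 + 4/6)*(-4 + (4/4 + 4/6)) = -641*(4*(1/4) + 4*(1/6))*(-4 + (4*(1/4) + 4*(1/6))) = -641*(1 + 2/3)*(-4 + (1 + 2/3)) = -3205*(-4 + 5/3)/3 = -3205*(-7)/(3*3) = -641*(-35/9) = 22435/9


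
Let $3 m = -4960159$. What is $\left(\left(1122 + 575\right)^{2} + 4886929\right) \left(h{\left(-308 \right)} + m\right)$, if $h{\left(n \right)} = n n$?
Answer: $- \frac{36313903890446}{3} \approx -1.2105 \cdot 10^{13}$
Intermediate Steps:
$m = - \frac{4960159}{3}$ ($m = \frac{1}{3} \left(-4960159\right) = - \frac{4960159}{3} \approx -1.6534 \cdot 10^{6}$)
$h{\left(n \right)} = n^{2}$
$\left(\left(1122 + 575\right)^{2} + 4886929\right) \left(h{\left(-308 \right)} + m\right) = \left(\left(1122 + 575\right)^{2} + 4886929\right) \left(\left(-308\right)^{2} - \frac{4960159}{3}\right) = \left(1697^{2} + 4886929\right) \left(94864 - \frac{4960159}{3}\right) = \left(2879809 + 4886929\right) \left(- \frac{4675567}{3}\right) = 7766738 \left(- \frac{4675567}{3}\right) = - \frac{36313903890446}{3}$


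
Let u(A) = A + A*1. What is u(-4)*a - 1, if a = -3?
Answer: 23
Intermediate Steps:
u(A) = 2*A (u(A) = A + A = 2*A)
u(-4)*a - 1 = (2*(-4))*(-3) - 1 = -8*(-3) - 1 = 24 - 1 = 23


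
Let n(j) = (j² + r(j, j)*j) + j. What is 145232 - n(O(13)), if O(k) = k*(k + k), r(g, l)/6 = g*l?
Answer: -231656182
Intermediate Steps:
r(g, l) = 6*g*l (r(g, l) = 6*(g*l) = 6*g*l)
O(k) = 2*k² (O(k) = k*(2*k) = 2*k²)
n(j) = j + j² + 6*j³ (n(j) = (j² + (6*j*j)*j) + j = (j² + (6*j²)*j) + j = (j² + 6*j³) + j = j + j² + 6*j³)
145232 - n(O(13)) = 145232 - 2*13²*(1 + 2*13² + 6*(2*13²)²) = 145232 - 2*169*(1 + 2*169 + 6*(2*169)²) = 145232 - 338*(1 + 338 + 6*338²) = 145232 - 338*(1 + 338 + 6*114244) = 145232 - 338*(1 + 338 + 685464) = 145232 - 338*685803 = 145232 - 1*231801414 = 145232 - 231801414 = -231656182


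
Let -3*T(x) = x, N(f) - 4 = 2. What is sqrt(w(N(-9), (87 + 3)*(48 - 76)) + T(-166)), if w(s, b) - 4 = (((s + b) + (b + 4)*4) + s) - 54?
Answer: 10*I*sqrt(1131)/3 ≈ 112.1*I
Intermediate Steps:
N(f) = 6 (N(f) = 4 + 2 = 6)
T(x) = -x/3
w(s, b) = -34 + 2*s + 5*b (w(s, b) = 4 + ((((s + b) + (b + 4)*4) + s) - 54) = 4 + ((((b + s) + (4 + b)*4) + s) - 54) = 4 + ((((b + s) + (16 + 4*b)) + s) - 54) = 4 + (((16 + s + 5*b) + s) - 54) = 4 + ((16 + 2*s + 5*b) - 54) = 4 + (-38 + 2*s + 5*b) = -34 + 2*s + 5*b)
sqrt(w(N(-9), (87 + 3)*(48 - 76)) + T(-166)) = sqrt((-34 + 2*6 + 5*((87 + 3)*(48 - 76))) - 1/3*(-166)) = sqrt((-34 + 12 + 5*(90*(-28))) + 166/3) = sqrt((-34 + 12 + 5*(-2520)) + 166/3) = sqrt((-34 + 12 - 12600) + 166/3) = sqrt(-12622 + 166/3) = sqrt(-37700/3) = 10*I*sqrt(1131)/3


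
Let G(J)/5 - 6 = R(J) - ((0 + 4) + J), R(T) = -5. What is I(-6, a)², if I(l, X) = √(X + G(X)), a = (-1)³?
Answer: -11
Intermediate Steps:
G(J) = -15 - 5*J (G(J) = 30 + 5*(-5 - ((0 + 4) + J)) = 30 + 5*(-5 - (4 + J)) = 30 + 5*(-5 + (-4 - J)) = 30 + 5*(-9 - J) = 30 + (-45 - 5*J) = -15 - 5*J)
a = -1
I(l, X) = √(-15 - 4*X) (I(l, X) = √(X + (-15 - 5*X)) = √(-15 - 4*X))
I(-6, a)² = (√(-15 - 4*(-1)))² = (√(-15 + 4))² = (√(-11))² = (I*√11)² = -11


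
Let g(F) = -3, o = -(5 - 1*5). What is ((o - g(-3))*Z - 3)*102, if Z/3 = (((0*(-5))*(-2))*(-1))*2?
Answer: -306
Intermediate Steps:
o = 0 (o = -(5 - 5) = -1*0 = 0)
Z = 0 (Z = 3*((((0*(-5))*(-2))*(-1))*2) = 3*(((0*(-2))*(-1))*2) = 3*((0*(-1))*2) = 3*(0*2) = 3*0 = 0)
((o - g(-3))*Z - 3)*102 = ((0 - 1*(-3))*0 - 3)*102 = ((0 + 3)*0 - 3)*102 = (3*0 - 3)*102 = (0 - 3)*102 = -3*102 = -306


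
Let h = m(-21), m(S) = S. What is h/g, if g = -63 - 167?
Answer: 21/230 ≈ 0.091304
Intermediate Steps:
h = -21
g = -230
h/g = -21/(-230) = -21*(-1/230) = 21/230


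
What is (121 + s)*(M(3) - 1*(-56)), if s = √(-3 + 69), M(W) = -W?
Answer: 6413 + 53*√66 ≈ 6843.6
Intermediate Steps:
s = √66 ≈ 8.1240
(121 + s)*(M(3) - 1*(-56)) = (121 + √66)*(-1*3 - 1*(-56)) = (121 + √66)*(-3 + 56) = (121 + √66)*53 = 6413 + 53*√66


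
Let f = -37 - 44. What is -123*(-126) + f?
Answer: 15417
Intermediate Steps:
f = -81
-123*(-126) + f = -123*(-126) - 81 = 15498 - 81 = 15417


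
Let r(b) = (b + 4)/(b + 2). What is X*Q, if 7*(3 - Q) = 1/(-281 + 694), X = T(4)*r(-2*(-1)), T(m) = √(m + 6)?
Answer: 13008*√10/2891 ≈ 14.229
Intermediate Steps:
T(m) = √(6 + m)
r(b) = (4 + b)/(2 + b)
X = 3*√10/2 (X = √(6 + 4)*((4 - 2*(-1))/(2 - 2*(-1))) = √10*((4 + 2)/(2 + 2)) = √10*(6/4) = √10*((¼)*6) = √10*(3/2) = 3*√10/2 ≈ 4.7434)
Q = 8672/2891 (Q = 3 - 1/(7*(-281 + 694)) = 3 - ⅐/413 = 3 - ⅐*1/413 = 3 - 1/2891 = 8672/2891 ≈ 2.9997)
X*Q = (3*√10/2)*(8672/2891) = 13008*√10/2891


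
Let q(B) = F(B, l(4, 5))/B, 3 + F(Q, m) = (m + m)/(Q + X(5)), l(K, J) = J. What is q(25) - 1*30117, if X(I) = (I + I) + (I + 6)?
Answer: -17317339/575 ≈ -30117.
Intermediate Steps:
X(I) = 6 + 3*I (X(I) = 2*I + (6 + I) = 6 + 3*I)
F(Q, m) = -3 + 2*m/(21 + Q) (F(Q, m) = -3 + (m + m)/(Q + (6 + 3*5)) = -3 + (2*m)/(Q + (6 + 15)) = -3 + (2*m)/(Q + 21) = -3 + (2*m)/(21 + Q) = -3 + 2*m/(21 + Q))
q(B) = (-53 - 3*B)/(B*(21 + B)) (q(B) = ((-63 - 3*B + 2*5)/(21 + B))/B = ((-63 - 3*B + 10)/(21 + B))/B = ((-53 - 3*B)/(21 + B))/B = (-53 - 3*B)/(B*(21 + B)))
q(25) - 1*30117 = (-53 - 3*25)/(25*(21 + 25)) - 1*30117 = (1/25)*(-53 - 75)/46 - 30117 = (1/25)*(1/46)*(-128) - 30117 = -64/575 - 30117 = -17317339/575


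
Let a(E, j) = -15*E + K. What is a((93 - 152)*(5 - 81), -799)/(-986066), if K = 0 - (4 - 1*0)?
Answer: 33632/493033 ≈ 0.068215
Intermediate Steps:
K = -4 (K = 0 - (4 + 0) = 0 - 1*4 = 0 - 4 = -4)
a(E, j) = -4 - 15*E (a(E, j) = -15*E - 4 = -4 - 15*E)
a((93 - 152)*(5 - 81), -799)/(-986066) = (-4 - 15*(93 - 152)*(5 - 81))/(-986066) = (-4 - (-885)*(-76))*(-1/986066) = (-4 - 15*4484)*(-1/986066) = (-4 - 67260)*(-1/986066) = -67264*(-1/986066) = 33632/493033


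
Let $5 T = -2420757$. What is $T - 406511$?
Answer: $- \frac{4453312}{5} \approx -8.9066 \cdot 10^{5}$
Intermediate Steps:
$T = - \frac{2420757}{5}$ ($T = \frac{1}{5} \left(-2420757\right) = - \frac{2420757}{5} \approx -4.8415 \cdot 10^{5}$)
$T - 406511 = - \frac{2420757}{5} - 406511 = - \frac{4453312}{5}$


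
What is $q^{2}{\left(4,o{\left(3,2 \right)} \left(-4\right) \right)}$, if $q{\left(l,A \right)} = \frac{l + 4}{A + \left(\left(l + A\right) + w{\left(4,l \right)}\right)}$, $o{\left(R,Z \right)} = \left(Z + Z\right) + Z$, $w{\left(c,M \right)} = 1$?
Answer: $\frac{64}{1849} \approx 0.034613$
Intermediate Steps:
$o{\left(R,Z \right)} = 3 Z$ ($o{\left(R,Z \right)} = 2 Z + Z = 3 Z$)
$q{\left(l,A \right)} = \frac{4 + l}{1 + l + 2 A}$ ($q{\left(l,A \right)} = \frac{l + 4}{A + \left(\left(l + A\right) + 1\right)} = \frac{4 + l}{A + \left(\left(A + l\right) + 1\right)} = \frac{4 + l}{A + \left(1 + A + l\right)} = \frac{4 + l}{1 + l + 2 A}$)
$q^{2}{\left(4,o{\left(3,2 \right)} \left(-4\right) \right)} = \left(\frac{4 + 4}{1 + 4 + 2 \cdot 3 \cdot 2 \left(-4\right)}\right)^{2} = \left(\frac{1}{1 + 4 + 2 \cdot 6 \left(-4\right)} 8\right)^{2} = \left(\frac{1}{1 + 4 + 2 \left(-24\right)} 8\right)^{2} = \left(\frac{1}{1 + 4 - 48} \cdot 8\right)^{2} = \left(\frac{1}{-43} \cdot 8\right)^{2} = \left(\left(- \frac{1}{43}\right) 8\right)^{2} = \left(- \frac{8}{43}\right)^{2} = \frac{64}{1849}$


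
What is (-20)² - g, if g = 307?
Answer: 93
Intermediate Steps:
(-20)² - g = (-20)² - 1*307 = 400 - 307 = 93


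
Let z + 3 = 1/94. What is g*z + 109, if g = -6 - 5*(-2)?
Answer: 4561/47 ≈ 97.043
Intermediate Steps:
g = 4 (g = -6 + 10 = 4)
z = -281/94 (z = -3 + 1/94 = -281/94 ≈ -2.9894)
g*z + 109 = 4*(-281/94) + 109 = -562/47 + 109 = 4561/47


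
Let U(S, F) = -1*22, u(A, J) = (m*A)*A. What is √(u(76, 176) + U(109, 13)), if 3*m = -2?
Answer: I*√34854/3 ≈ 62.231*I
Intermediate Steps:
m = -⅔ (m = (⅓)*(-2) = -⅔ ≈ -0.66667)
u(A, J) = -2*A²/3 (u(A, J) = (-2*A/3)*A = -2*A²/3)
U(S, F) = -22
√(u(76, 176) + U(109, 13)) = √(-⅔*76² - 22) = √(-⅔*5776 - 22) = √(-11552/3 - 22) = √(-11618/3) = I*√34854/3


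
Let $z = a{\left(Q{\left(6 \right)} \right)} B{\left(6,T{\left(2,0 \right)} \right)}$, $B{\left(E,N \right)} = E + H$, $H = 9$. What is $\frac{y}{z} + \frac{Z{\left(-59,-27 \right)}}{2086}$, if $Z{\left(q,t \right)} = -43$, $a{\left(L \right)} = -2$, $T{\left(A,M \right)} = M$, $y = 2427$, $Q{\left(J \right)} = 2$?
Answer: $- \frac{422001}{5215} \approx -80.921$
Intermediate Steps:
$B{\left(E,N \right)} = 9 + E$ ($B{\left(E,N \right)} = E + 9 = 9 + E$)
$z = -30$ ($z = - 2 \left(9 + 6\right) = \left(-2\right) 15 = -30$)
$\frac{y}{z} + \frac{Z{\left(-59,-27 \right)}}{2086} = \frac{2427}{-30} - \frac{43}{2086} = 2427 \left(- \frac{1}{30}\right) - \frac{43}{2086} = - \frac{809}{10} - \frac{43}{2086} = - \frac{422001}{5215}$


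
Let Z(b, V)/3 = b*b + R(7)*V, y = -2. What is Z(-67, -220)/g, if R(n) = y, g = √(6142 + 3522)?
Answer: 14787*√151/1208 ≈ 150.42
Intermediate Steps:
g = 8*√151 (g = √9664 = 8*√151 ≈ 98.306)
R(n) = -2
Z(b, V) = -6*V + 3*b² (Z(b, V) = 3*(b*b - 2*V) = 3*(b² - 2*V) = -6*V + 3*b²)
Z(-67, -220)/g = (-6*(-220) + 3*(-67)²)/((8*√151)) = (1320 + 3*4489)*(√151/1208) = (1320 + 13467)*(√151/1208) = 14787*(√151/1208) = 14787*√151/1208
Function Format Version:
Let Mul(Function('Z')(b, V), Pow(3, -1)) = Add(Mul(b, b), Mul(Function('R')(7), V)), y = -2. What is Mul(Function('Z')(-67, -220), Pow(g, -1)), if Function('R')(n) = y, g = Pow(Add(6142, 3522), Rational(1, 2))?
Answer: Mul(Rational(14787, 1208), Pow(151, Rational(1, 2))) ≈ 150.42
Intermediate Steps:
g = Mul(8, Pow(151, Rational(1, 2))) (g = Pow(9664, Rational(1, 2)) = Mul(8, Pow(151, Rational(1, 2))) ≈ 98.306)
Function('R')(n) = -2
Function('Z')(b, V) = Add(Mul(-6, V), Mul(3, Pow(b, 2))) (Function('Z')(b, V) = Mul(3, Add(Mul(b, b), Mul(-2, V))) = Mul(3, Add(Pow(b, 2), Mul(-2, V))) = Add(Mul(-6, V), Mul(3, Pow(b, 2))))
Mul(Function('Z')(-67, -220), Pow(g, -1)) = Mul(Add(Mul(-6, -220), Mul(3, Pow(-67, 2))), Pow(Mul(8, Pow(151, Rational(1, 2))), -1)) = Mul(Add(1320, Mul(3, 4489)), Mul(Rational(1, 1208), Pow(151, Rational(1, 2)))) = Mul(Add(1320, 13467), Mul(Rational(1, 1208), Pow(151, Rational(1, 2)))) = Mul(14787, Mul(Rational(1, 1208), Pow(151, Rational(1, 2)))) = Mul(Rational(14787, 1208), Pow(151, Rational(1, 2)))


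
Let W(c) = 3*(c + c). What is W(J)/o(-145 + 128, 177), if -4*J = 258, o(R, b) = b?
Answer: -129/59 ≈ -2.1864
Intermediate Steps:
J = -129/2 (J = -1/4*258 = -129/2 ≈ -64.500)
W(c) = 6*c (W(c) = 3*(2*c) = 6*c)
W(J)/o(-145 + 128, 177) = (6*(-129/2))/177 = -387*1/177 = -129/59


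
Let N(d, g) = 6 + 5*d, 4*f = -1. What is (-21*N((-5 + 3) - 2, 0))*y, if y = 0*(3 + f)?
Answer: 0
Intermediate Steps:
f = -¼ (f = (¼)*(-1) = -¼ ≈ -0.25000)
y = 0 (y = 0*(3 - ¼) = 0*(11/4) = 0)
(-21*N((-5 + 3) - 2, 0))*y = -21*(6 + 5*((-5 + 3) - 2))*0 = -21*(6 + 5*(-2 - 2))*0 = -21*(6 + 5*(-4))*0 = -21*(6 - 20)*0 = -21*(-14)*0 = 294*0 = 0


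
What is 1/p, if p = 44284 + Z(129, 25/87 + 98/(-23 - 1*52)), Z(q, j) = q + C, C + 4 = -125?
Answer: 1/44284 ≈ 2.2582e-5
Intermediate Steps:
C = -129 (C = -4 - 125 = -129)
Z(q, j) = -129 + q (Z(q, j) = q - 129 = -129 + q)
p = 44284 (p = 44284 + (-129 + 129) = 44284 + 0 = 44284)
1/p = 1/44284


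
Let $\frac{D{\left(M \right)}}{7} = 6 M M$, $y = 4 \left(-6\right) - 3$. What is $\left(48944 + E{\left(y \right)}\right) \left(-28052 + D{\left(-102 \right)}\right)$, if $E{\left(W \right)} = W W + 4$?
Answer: $20313720132$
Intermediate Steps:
$y = -27$ ($y = -24 - 3 = -27$)
$D{\left(M \right)} = 42 M^{2}$ ($D{\left(M \right)} = 7 \cdot 6 M M = 7 \cdot 6 M^{2} = 42 M^{2}$)
$E{\left(W \right)} = 4 + W^{2}$ ($E{\left(W \right)} = W^{2} + 4 = 4 + W^{2}$)
$\left(48944 + E{\left(y \right)}\right) \left(-28052 + D{\left(-102 \right)}\right) = \left(48944 + \left(4 + \left(-27\right)^{2}\right)\right) \left(-28052 + 42 \left(-102\right)^{2}\right) = \left(48944 + \left(4 + 729\right)\right) \left(-28052 + 42 \cdot 10404\right) = \left(48944 + 733\right) \left(-28052 + 436968\right) = 49677 \cdot 408916 = 20313720132$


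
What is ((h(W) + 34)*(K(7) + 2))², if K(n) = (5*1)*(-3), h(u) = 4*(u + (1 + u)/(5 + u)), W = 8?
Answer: 799236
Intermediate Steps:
h(u) = 4*u + 4*(1 + u)/(5 + u) (h(u) = 4*(u + (1 + u)/(5 + u)) = 4*u + 4*(1 + u)/(5 + u))
K(n) = -15 (K(n) = 5*(-3) = -15)
((h(W) + 34)*(K(7) + 2))² = ((4*(1 + 8² + 6*8)/(5 + 8) + 34)*(-15 + 2))² = ((4*(1 + 64 + 48)/13 + 34)*(-13))² = ((4*(1/13)*113 + 34)*(-13))² = ((452/13 + 34)*(-13))² = ((894/13)*(-13))² = (-894)² = 799236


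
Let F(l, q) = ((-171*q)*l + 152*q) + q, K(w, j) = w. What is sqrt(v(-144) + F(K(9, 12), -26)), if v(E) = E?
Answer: 6*sqrt(997) ≈ 189.45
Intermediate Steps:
F(l, q) = 153*q - 171*l*q (F(l, q) = (-171*l*q + 152*q) + q = (152*q - 171*l*q) + q = 153*q - 171*l*q)
sqrt(v(-144) + F(K(9, 12), -26)) = sqrt(-144 + 9*(-26)*(17 - 19*9)) = sqrt(-144 + 9*(-26)*(17 - 171)) = sqrt(-144 + 9*(-26)*(-154)) = sqrt(-144 + 36036) = sqrt(35892) = 6*sqrt(997)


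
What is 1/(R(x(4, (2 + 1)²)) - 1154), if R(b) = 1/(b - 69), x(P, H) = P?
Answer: -65/75011 ≈ -0.00086654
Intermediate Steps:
R(b) = 1/(-69 + b)
1/(R(x(4, (2 + 1)²)) - 1154) = 1/(1/(-69 + 4) - 1154) = 1/(1/(-65) - 1154) = 1/(-1/65 - 1154) = 1/(-75011/65) = -65/75011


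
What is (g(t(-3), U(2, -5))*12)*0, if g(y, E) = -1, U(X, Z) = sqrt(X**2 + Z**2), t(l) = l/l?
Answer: 0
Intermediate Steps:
t(l) = 1
(g(t(-3), U(2, -5))*12)*0 = -1*12*0 = -12*0 = 0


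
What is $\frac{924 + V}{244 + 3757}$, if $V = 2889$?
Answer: $\frac{3813}{4001} \approx 0.95301$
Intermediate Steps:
$\frac{924 + V}{244 + 3757} = \frac{924 + 2889}{244 + 3757} = \frac{3813}{4001}$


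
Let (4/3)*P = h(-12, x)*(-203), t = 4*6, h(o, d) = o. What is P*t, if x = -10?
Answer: 43848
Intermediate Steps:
t = 24
P = 1827 (P = 3*(-12*(-203))/4 = (¾)*2436 = 1827)
P*t = 1827*24 = 43848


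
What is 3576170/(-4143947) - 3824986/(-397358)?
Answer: 7214759750441/823315246013 ≈ 8.7631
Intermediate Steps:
3576170/(-4143947) - 3824986/(-397358) = 3576170*(-1/4143947) - 3824986*(-1/397358) = -3576170/4143947 + 1912493/198679 = 7214759750441/823315246013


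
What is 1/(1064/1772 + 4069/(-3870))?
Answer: -1714410/773147 ≈ -2.2174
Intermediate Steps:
1/(1064/1772 + 4069/(-3870)) = 1/(1064*(1/1772) + 4069*(-1/3870)) = 1/(266/443 - 4069/3870) = 1/(-773147/1714410) = -1714410/773147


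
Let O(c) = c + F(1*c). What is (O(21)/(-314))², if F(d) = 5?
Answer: 169/24649 ≈ 0.0068563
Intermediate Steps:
O(c) = 5 + c (O(c) = c + 5 = 5 + c)
(O(21)/(-314))² = ((5 + 21)/(-314))² = (26*(-1/314))² = (-13/157)² = 169/24649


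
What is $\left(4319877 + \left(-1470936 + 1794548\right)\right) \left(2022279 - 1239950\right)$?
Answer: $3632736105881$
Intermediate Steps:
$\left(4319877 + \left(-1470936 + 1794548\right)\right) \left(2022279 - 1239950\right) = \left(4319877 + 323612\right) 782329 = 4643489 \cdot 782329 = 3632736105881$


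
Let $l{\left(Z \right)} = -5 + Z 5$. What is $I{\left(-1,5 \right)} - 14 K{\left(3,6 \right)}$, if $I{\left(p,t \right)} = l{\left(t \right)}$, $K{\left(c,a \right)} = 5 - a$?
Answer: $34$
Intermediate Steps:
$l{\left(Z \right)} = -5 + 5 Z$
$I{\left(p,t \right)} = -5 + 5 t$
$I{\left(-1,5 \right)} - 14 K{\left(3,6 \right)} = \left(-5 + 5 \cdot 5\right) - 14 \left(5 - 6\right) = \left(-5 + 25\right) - 14 \left(5 - 6\right) = 20 - -14 = 20 + 14 = 34$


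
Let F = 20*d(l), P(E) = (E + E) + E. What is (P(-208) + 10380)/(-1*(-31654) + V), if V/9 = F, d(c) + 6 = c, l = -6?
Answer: 4878/14747 ≈ 0.33078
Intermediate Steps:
d(c) = -6 + c
P(E) = 3*E (P(E) = 2*E + E = 3*E)
F = -240 (F = 20*(-6 - 6) = 20*(-12) = -240)
V = -2160 (V = 9*(-240) = -2160)
(P(-208) + 10380)/(-1*(-31654) + V) = (3*(-208) + 10380)/(-1*(-31654) - 2160) = (-624 + 10380)/(31654 - 2160) = 9756/29494 = 9756*(1/29494) = 4878/14747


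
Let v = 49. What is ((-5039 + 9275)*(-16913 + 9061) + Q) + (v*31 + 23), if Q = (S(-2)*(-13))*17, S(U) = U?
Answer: -33259088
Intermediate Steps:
Q = 442 (Q = -2*(-13)*17 = 26*17 = 442)
((-5039 + 9275)*(-16913 + 9061) + Q) + (v*31 + 23) = ((-5039 + 9275)*(-16913 + 9061) + 442) + (49*31 + 23) = (4236*(-7852) + 442) + (1519 + 23) = (-33261072 + 442) + 1542 = -33260630 + 1542 = -33259088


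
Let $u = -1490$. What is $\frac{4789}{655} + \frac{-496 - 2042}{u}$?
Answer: $\frac{175960}{19519} \approx 9.0148$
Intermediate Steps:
$\frac{4789}{655} + \frac{-496 - 2042}{u} = \frac{4789}{655} + \frac{-496 - 2042}{-1490} = 4789 \cdot \frac{1}{655} - - \frac{1269}{745} = \frac{4789}{655} + \frac{1269}{745} = \frac{175960}{19519}$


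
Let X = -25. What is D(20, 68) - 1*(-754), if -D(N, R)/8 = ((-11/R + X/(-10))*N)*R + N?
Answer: -24846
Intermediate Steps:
D(N, R) = -8*N - 8*N*R*(5/2 - 11/R) (D(N, R) = -8*(((-11/R - 25/(-10))*N)*R + N) = -8*(((-11/R - 25*(-⅒))*N)*R + N) = -8*(((-11/R + 5/2)*N)*R + N) = -8*(((5/2 - 11/R)*N)*R + N) = -8*((N*(5/2 - 11/R))*R + N) = -8*(N*R*(5/2 - 11/R) + N) = -8*(N + N*R*(5/2 - 11/R)) = -8*N - 8*N*R*(5/2 - 11/R))
D(20, 68) - 1*(-754) = 20*20*(4 - 1*68) - 1*(-754) = 20*20*(4 - 68) + 754 = 20*20*(-64) + 754 = -25600 + 754 = -24846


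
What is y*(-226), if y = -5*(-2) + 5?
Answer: -3390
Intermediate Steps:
y = 15 (y = 10 + 5 = 15)
y*(-226) = 15*(-226) = -3390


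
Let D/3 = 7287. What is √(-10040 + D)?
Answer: √11821 ≈ 108.72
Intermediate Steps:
D = 21861 (D = 3*7287 = 21861)
√(-10040 + D) = √(-10040 + 21861) = √11821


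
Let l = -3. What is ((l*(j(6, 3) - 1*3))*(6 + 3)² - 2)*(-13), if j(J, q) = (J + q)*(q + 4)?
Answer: 189566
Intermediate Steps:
j(J, q) = (4 + q)*(J + q) (j(J, q) = (J + q)*(4 + q) = (4 + q)*(J + q))
((l*(j(6, 3) - 1*3))*(6 + 3)² - 2)*(-13) = ((-3*((3² + 4*6 + 4*3 + 6*3) - 1*3))*(6 + 3)² - 2)*(-13) = (-3*((9 + 24 + 12 + 18) - 3)*9² - 2)*(-13) = (-3*(63 - 3)*81 - 2)*(-13) = (-3*60*81 - 2)*(-13) = (-180*81 - 2)*(-13) = (-14580 - 2)*(-13) = -14582*(-13) = 189566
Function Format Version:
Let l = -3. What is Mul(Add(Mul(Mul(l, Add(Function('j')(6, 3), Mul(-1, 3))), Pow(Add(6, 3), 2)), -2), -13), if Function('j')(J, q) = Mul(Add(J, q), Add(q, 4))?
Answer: 189566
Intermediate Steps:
Function('j')(J, q) = Mul(Add(4, q), Add(J, q)) (Function('j')(J, q) = Mul(Add(J, q), Add(4, q)) = Mul(Add(4, q), Add(J, q)))
Mul(Add(Mul(Mul(l, Add(Function('j')(6, 3), Mul(-1, 3))), Pow(Add(6, 3), 2)), -2), -13) = Mul(Add(Mul(Mul(-3, Add(Add(Pow(3, 2), Mul(4, 6), Mul(4, 3), Mul(6, 3)), Mul(-1, 3))), Pow(Add(6, 3), 2)), -2), -13) = Mul(Add(Mul(Mul(-3, Add(Add(9, 24, 12, 18), -3)), Pow(9, 2)), -2), -13) = Mul(Add(Mul(Mul(-3, Add(63, -3)), 81), -2), -13) = Mul(Add(Mul(Mul(-3, 60), 81), -2), -13) = Mul(Add(Mul(-180, 81), -2), -13) = Mul(Add(-14580, -2), -13) = Mul(-14582, -13) = 189566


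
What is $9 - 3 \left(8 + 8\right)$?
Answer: $-39$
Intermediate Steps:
$9 - 3 \left(8 + 8\right) = 9 - 48 = -39$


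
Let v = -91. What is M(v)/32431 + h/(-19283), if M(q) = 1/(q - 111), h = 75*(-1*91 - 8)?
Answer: 4421965097/11484011686 ≈ 0.38505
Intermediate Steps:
h = -7425 (h = 75*(-91 - 8) = 75*(-99) = -7425)
M(q) = 1/(-111 + q)
M(v)/32431 + h/(-19283) = 1/(-111 - 91*32431) - 7425/(-19283) = (1/32431)/(-202) - 7425*(-1/19283) = -1/202*1/32431 + 675/1753 = -1/6551062 + 675/1753 = 4421965097/11484011686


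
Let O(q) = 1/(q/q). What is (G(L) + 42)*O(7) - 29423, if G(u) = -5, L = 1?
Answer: -29386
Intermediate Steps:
O(q) = 1 (O(q) = 1/1 = 1)
(G(L) + 42)*O(7) - 29423 = (-5 + 42)*1 - 29423 = 37*1 - 29423 = 37 - 29423 = -29386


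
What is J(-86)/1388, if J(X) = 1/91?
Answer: 1/126308 ≈ 7.9172e-6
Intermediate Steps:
J(X) = 1/91
J(-86)/1388 = (1/91)/1388 = (1/91)*(1/1388) = 1/126308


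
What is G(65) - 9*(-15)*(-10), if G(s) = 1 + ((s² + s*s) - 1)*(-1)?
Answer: -9798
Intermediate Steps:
G(s) = 2 - 2*s² (G(s) = 1 + ((s² + s²) - 1)*(-1) = 1 + (2*s² - 1)*(-1) = 1 + (-1 + 2*s²)*(-1) = 1 + (1 - 2*s²) = 2 - 2*s²)
G(65) - 9*(-15)*(-10) = (2 - 2*65²) - 9*(-15)*(-10) = (2 - 2*4225) - (-135)*(-10) = (2 - 8450) - 1*1350 = -8448 - 1350 = -9798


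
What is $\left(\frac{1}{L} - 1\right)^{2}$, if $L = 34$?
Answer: $\frac{1089}{1156} \approx 0.94204$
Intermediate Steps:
$\left(\frac{1}{L} - 1\right)^{2} = \left(\frac{1}{34} - 1\right)^{2} = \left(- \frac{33}{34}\right)^{2} = \frac{1089}{1156}$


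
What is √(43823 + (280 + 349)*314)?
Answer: √241329 ≈ 491.25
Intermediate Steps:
√(43823 + (280 + 349)*314) = √(43823 + 629*314) = √(43823 + 197506) = √241329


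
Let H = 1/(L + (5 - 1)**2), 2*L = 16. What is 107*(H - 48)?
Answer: -123157/24 ≈ -5131.5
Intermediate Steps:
L = 8 (L = (1/2)*16 = 8)
H = 1/24 (H = 1/(8 + (5 - 1)**2) = 1/(8 + 4**2) = 1/(8 + 16) = 1/24 ≈ 0.041667)
107*(H - 48) = 107*(1/24 - 48) = 107*(-1151/24) = -123157/24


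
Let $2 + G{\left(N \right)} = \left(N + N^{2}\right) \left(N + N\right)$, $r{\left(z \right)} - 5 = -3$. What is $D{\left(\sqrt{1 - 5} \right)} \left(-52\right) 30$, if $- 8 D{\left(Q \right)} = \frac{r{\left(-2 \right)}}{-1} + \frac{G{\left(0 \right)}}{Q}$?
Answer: $-390 + 195 i \approx -390.0 + 195.0 i$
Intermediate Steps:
$r{\left(z \right)} = 2$ ($r{\left(z \right)} = 5 - 3 = 2$)
$G{\left(N \right)} = -2 + 2 N \left(N + N^{2}\right)$ ($G{\left(N \right)} = -2 + \left(N + N^{2}\right) \left(N + N\right) = -2 + \left(N + N^{2}\right) 2 N = -2 + 2 N \left(N + N^{2}\right)$)
$D{\left(Q \right)} = \frac{1}{4} + \frac{1}{4 Q}$ ($D{\left(Q \right)} = - \frac{\frac{2}{-1} + \frac{-2 + 2 \cdot 0^{2} + 2 \cdot 0^{3}}{Q}}{8} = - \frac{2 \left(-1\right) + \frac{-2 + 2 \cdot 0 + 2 \cdot 0}{Q}}{8} = - \frac{-2 + \frac{-2 + 0 + 0}{Q}}{8} = - \frac{-2 - \frac{2}{Q}}{8} = \frac{1}{4} + \frac{1}{4 Q}$)
$D{\left(\sqrt{1 - 5} \right)} \left(-52\right) 30 = \frac{1 + \sqrt{1 - 5}}{4 \sqrt{1 - 5}} \left(-52\right) 30 = \frac{1 + \sqrt{-4}}{4 \sqrt{-4}} \left(-52\right) 30 = \frac{1 + 2 i}{4 \cdot 2 i} \left(-52\right) 30 = \frac{- \frac{i}{2} \left(1 + 2 i\right)}{4} \left(-52\right) 30 = - \frac{i \left(1 + 2 i\right)}{8} \left(-52\right) 30 = \frac{13 i \left(1 + 2 i\right)}{2} \cdot 30 = 195 i \left(1 + 2 i\right)$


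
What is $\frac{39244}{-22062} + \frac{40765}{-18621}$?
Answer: $- \frac{271686659}{68469417} \approx -3.968$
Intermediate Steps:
$\frac{39244}{-22062} + \frac{40765}{-18621} = 39244 \left(- \frac{1}{22062}\right) + 40765 \left(- \frac{1}{18621}\right) = - \frac{19622}{11031} - \frac{40765}{18621} = - \frac{271686659}{68469417}$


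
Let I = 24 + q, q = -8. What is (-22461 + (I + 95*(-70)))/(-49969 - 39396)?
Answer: 5819/17873 ≈ 0.32557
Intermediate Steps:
I = 16 (I = 24 - 8 = 16)
(-22461 + (I + 95*(-70)))/(-49969 - 39396) = (-22461 + (16 + 95*(-70)))/(-49969 - 39396) = (-22461 + (16 - 6650))/(-89365) = (-22461 - 6634)*(-1/89365) = -29095*(-1/89365) = 5819/17873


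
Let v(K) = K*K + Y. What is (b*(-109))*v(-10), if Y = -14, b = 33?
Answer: -309342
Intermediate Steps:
v(K) = -14 + K**2 (v(K) = K*K - 14 = K**2 - 14 = -14 + K**2)
(b*(-109))*v(-10) = (33*(-109))*(-14 + (-10)**2) = -3597*(-14 + 100) = -3597*86 = -309342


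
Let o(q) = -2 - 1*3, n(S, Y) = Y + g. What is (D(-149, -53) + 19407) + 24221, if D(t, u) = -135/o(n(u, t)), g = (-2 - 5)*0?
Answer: 43655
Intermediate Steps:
g = 0 (g = -7*0 = 0)
n(S, Y) = Y (n(S, Y) = Y + 0 = Y)
o(q) = -5 (o(q) = -2 - 3 = -5)
D(t, u) = 27 (D(t, u) = -135/(-5) = -135*(-⅕) = 27)
(D(-149, -53) + 19407) + 24221 = (27 + 19407) + 24221 = 19434 + 24221 = 43655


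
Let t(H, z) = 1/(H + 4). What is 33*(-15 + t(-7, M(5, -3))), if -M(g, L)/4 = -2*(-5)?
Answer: -506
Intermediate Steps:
M(g, L) = -40 (M(g, L) = -(-8)*(-5) = -4*10 = -40)
t(H, z) = 1/(4 + H)
33*(-15 + t(-7, M(5, -3))) = 33*(-15 + 1/(4 - 7)) = 33*(-15 + 1/(-3)) = 33*(-15 - ⅓) = 33*(-46/3) = -506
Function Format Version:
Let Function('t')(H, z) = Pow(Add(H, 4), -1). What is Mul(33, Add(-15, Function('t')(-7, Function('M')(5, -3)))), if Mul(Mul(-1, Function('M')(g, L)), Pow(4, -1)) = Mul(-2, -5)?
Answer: -506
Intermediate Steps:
Function('M')(g, L) = -40 (Function('M')(g, L) = Mul(-4, Mul(-2, -5)) = Mul(-4, 10) = -40)
Function('t')(H, z) = Pow(Add(4, H), -1)
Mul(33, Add(-15, Function('t')(-7, Function('M')(5, -3)))) = Mul(33, Add(-15, Pow(Add(4, -7), -1))) = Mul(33, Add(-15, Pow(-3, -1))) = Mul(33, Add(-15, Rational(-1, 3))) = Mul(33, Rational(-46, 3)) = -506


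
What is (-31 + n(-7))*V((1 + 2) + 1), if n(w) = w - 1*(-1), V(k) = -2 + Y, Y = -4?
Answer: 222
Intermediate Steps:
V(k) = -6 (V(k) = -2 - 4 = -6)
n(w) = 1 + w (n(w) = w + 1 = 1 + w)
(-31 + n(-7))*V((1 + 2) + 1) = (-31 + (1 - 7))*(-6) = (-31 - 6)*(-6) = -37*(-6) = 222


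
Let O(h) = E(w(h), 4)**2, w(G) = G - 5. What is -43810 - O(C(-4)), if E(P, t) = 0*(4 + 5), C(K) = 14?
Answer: -43810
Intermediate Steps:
w(G) = -5 + G
E(P, t) = 0 (E(P, t) = 0*9 = 0)
O(h) = 0 (O(h) = 0**2 = 0)
-43810 - O(C(-4)) = -43810 - 1*0 = -43810 + 0 = -43810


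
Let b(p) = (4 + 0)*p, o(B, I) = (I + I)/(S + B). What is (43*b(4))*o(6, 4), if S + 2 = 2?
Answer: 2752/3 ≈ 917.33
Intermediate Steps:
S = 0 (S = -2 + 2 = 0)
o(B, I) = 2*I/B (o(B, I) = (I + I)/(0 + B) = (2*I)/B = 2*I/B)
b(p) = 4*p
(43*b(4))*o(6, 4) = (43*(4*4))*(2*4/6) = (43*16)*(2*4*(⅙)) = 688*(4/3) = 2752/3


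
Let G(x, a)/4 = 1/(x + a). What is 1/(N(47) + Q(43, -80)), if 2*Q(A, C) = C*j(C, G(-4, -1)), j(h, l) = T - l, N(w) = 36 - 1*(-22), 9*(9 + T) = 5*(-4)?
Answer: 9/4274 ≈ 0.0021058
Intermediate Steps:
T = -101/9 (T = -9 + (5*(-4))/9 = -9 + (⅑)*(-20) = -9 - 20/9 = -101/9 ≈ -11.222)
G(x, a) = 4/(a + x) (G(x, a) = 4/(x + a) = 4/(a + x))
N(w) = 58 (N(w) = 36 + 22 = 58)
j(h, l) = -101/9 - l
Q(A, C) = -469*C/90 (Q(A, C) = (C*(-101/9 - 4/(-1 - 4)))/2 = (C*(-101/9 - 4/(-5)))/2 = (C*(-101/9 - 4*(-1)/5))/2 = (C*(-101/9 - 1*(-⅘)))/2 = (C*(-101/9 + ⅘))/2 = (C*(-469/45))/2 = (-469*C/45)/2 = -469*C/90)
1/(N(47) + Q(43, -80)) = 1/(58 - 469/90*(-80)) = 1/(58 + 3752/9) = 1/(4274/9) = 9/4274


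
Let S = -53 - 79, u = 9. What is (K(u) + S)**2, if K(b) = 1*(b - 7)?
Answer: 16900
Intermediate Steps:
S = -132
K(b) = -7 + b (K(b) = 1*(-7 + b) = -7 + b)
(K(u) + S)**2 = ((-7 + 9) - 132)**2 = (2 - 132)**2 = (-130)**2 = 16900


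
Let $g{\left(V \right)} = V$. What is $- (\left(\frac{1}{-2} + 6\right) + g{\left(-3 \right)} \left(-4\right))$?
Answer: $- \frac{35}{2} \approx -17.5$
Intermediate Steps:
$- (\left(\frac{1}{-2} + 6\right) + g{\left(-3 \right)} \left(-4\right)) = - (\left(\frac{1}{-2} + 6\right) - -12) = - (\left(- \frac{1}{2} + 6\right) + 12) = - (\frac{11}{2} + 12) = \left(-1\right) \frac{35}{2} = - \frac{35}{2}$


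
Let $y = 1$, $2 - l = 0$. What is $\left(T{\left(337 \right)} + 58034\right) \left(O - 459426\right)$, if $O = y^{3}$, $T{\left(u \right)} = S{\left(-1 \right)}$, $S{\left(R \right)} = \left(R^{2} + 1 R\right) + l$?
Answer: $-26663189300$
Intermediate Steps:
$l = 2$ ($l = 2 - 0 = 2 + 0 = 2$)
$S{\left(R \right)} = 2 + R + R^{2}$ ($S{\left(R \right)} = \left(R^{2} + 1 R\right) + 2 = \left(R^{2} + R\right) + 2 = \left(R + R^{2}\right) + 2 = 2 + R + R^{2}$)
$T{\left(u \right)} = 2$ ($T{\left(u \right)} = 2 - 1 + \left(-1\right)^{2} = 2 - 1 + 1 = 2$)
$O = 1$ ($O = 1^{3} = 1$)
$\left(T{\left(337 \right)} + 58034\right) \left(O - 459426\right) = \left(2 + 58034\right) \left(1 - 459426\right) = 58036 \left(-459425\right) = -26663189300$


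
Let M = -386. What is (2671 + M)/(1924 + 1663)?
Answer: 2285/3587 ≈ 0.63702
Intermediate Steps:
(2671 + M)/(1924 + 1663) = (2671 - 386)/(1924 + 1663) = 2285/3587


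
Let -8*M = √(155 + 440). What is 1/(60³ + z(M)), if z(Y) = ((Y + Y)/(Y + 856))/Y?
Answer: 158268969587/34186097800584004 - √595/136744391202336016 ≈ 4.6296e-6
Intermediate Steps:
M = -√595/8 (M = -√(155 + 440)/8 = -√595/8 ≈ -3.0491)
z(Y) = 2/(856 + Y) (z(Y) = ((2*Y)/(856 + Y))/Y = (2*Y/(856 + Y))/Y = 2/(856 + Y))
1/(60³ + z(M)) = 1/(60³ + 2/(856 - √595/8)) = 1/(216000 + 2/(856 - √595/8))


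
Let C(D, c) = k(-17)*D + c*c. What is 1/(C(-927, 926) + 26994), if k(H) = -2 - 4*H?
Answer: 1/823288 ≈ 1.2146e-6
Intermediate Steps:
C(D, c) = c**2 + 66*D (C(D, c) = (-2 - 4*(-17))*D + c*c = (-2 + 68)*D + c**2 = 66*D + c**2 = c**2 + 66*D)
1/(C(-927, 926) + 26994) = 1/((926**2 + 66*(-927)) + 26994) = 1/((857476 - 61182) + 26994) = 1/(796294 + 26994) = 1/823288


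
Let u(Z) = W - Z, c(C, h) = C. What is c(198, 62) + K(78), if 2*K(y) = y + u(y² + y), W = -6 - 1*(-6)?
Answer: -2844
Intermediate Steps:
W = 0 (W = -6 + 6 = 0)
u(Z) = -Z (u(Z) = 0 - Z = -Z)
K(y) = -y²/2 (K(y) = (y - (y² + y))/2 = (y - (y + y²))/2 = (y + (-y - y²))/2 = (-y²)/2 = -y²/2)
c(198, 62) + K(78) = 198 - ½*78² = 198 - ½*6084 = 198 - 3042 = -2844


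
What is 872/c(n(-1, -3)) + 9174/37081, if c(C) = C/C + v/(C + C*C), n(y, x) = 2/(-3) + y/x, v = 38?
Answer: -1398866/286535 ≈ -4.8820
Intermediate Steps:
n(y, x) = -2/3 + y/x (n(y, x) = 2*(-1/3) + y/x = -2/3 + y/x)
c(C) = 1 + 38/(C + C**2) (c(C) = C/C + 38/(C + C*C) = 1 + 38/(C + C**2))
872/c(n(-1, -3)) + 9174/37081 = 872/(((38 + (-2/3 - 1/(-3)) + (-2/3 - 1/(-3))**2)/((-2/3 - 1/(-3))*(1 + (-2/3 - 1/(-3)))))) + 9174/37081 = 872/(((38 + (-2/3 - 1*(-1/3)) + (-2/3 - 1*(-1/3))**2)/((-2/3 - 1*(-1/3))*(1 + (-2/3 - 1*(-1/3)))))) + 9174*(1/37081) = 872/(((38 + (-2/3 + 1/3) + (-2/3 + 1/3)**2)/((-2/3 + 1/3)*(1 + (-2/3 + 1/3))))) + 834/3371 = 872/(((38 - 1/3 + (-1/3)**2)/((-1/3)*(1 - 1/3)))) + 834/3371 = 872/((-3*(38 - 1/3 + 1/9)/2/3)) + 834/3371 = 872/((-3*3/2*340/9)) + 834/3371 = 872/(-170) + 834/3371 = 872*(-1/170) + 834/3371 = -436/85 + 834/3371 = -1398866/286535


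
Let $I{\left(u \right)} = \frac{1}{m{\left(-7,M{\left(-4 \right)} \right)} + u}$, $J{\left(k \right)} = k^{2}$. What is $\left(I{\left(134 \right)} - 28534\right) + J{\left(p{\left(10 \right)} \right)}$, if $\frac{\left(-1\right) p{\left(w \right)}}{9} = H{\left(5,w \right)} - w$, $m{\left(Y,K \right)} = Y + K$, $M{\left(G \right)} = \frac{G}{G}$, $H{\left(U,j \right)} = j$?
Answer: $- \frac{3652351}{128} \approx -28534.0$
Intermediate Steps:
$M{\left(G \right)} = 1$
$m{\left(Y,K \right)} = K + Y$
$p{\left(w \right)} = 0$ ($p{\left(w \right)} = - 9 \left(w - w\right) = \left(-9\right) 0 = 0$)
$I{\left(u \right)} = \frac{1}{-6 + u}$ ($I{\left(u \right)} = \frac{1}{\left(1 - 7\right) + u} = \frac{1}{-6 + u}$)
$\left(I{\left(134 \right)} - 28534\right) + J{\left(p{\left(10 \right)} \right)} = \left(\frac{1}{-6 + 134} - 28534\right) + 0^{2} = \left(\frac{1}{128} - 28534\right) + 0 = - \frac{3652351}{128} + 0 = - \frac{3652351}{128}$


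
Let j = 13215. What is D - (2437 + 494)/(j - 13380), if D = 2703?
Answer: 149642/55 ≈ 2720.8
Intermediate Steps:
D - (2437 + 494)/(j - 13380) = 2703 - (2437 + 494)/(13215 - 13380) = 2703 - 2931/(-165) = 2703 - 2931*(-1)/165 = 2703 - 1*(-977/55) = 2703 + 977/55 = 149642/55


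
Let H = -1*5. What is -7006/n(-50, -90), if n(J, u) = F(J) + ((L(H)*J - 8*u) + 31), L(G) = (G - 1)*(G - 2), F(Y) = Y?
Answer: 7006/1399 ≈ 5.0079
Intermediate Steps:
H = -5
L(G) = (-1 + G)*(-2 + G)
n(J, u) = 31 - 8*u + 43*J (n(J, u) = J + (((2 + (-5)² - 3*(-5))*J - 8*u) + 31) = J + (((2 + 25 + 15)*J - 8*u) + 31) = J + ((42*J - 8*u) + 31) = J + ((-8*u + 42*J) + 31) = J + (31 - 8*u + 42*J) = 31 - 8*u + 43*J)
-7006/n(-50, -90) = -7006/(31 - 8*(-90) + 43*(-50)) = -7006/(31 + 720 - 2150) = -7006/(-1399) = -7006*(-1/1399) = 7006/1399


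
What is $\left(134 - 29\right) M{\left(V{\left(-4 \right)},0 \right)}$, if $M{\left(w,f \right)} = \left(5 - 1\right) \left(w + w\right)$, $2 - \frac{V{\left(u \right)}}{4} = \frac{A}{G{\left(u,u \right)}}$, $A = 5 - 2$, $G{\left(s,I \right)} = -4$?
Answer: $9240$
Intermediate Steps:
$A = 3$
$V{\left(u \right)} = 11$ ($V{\left(u \right)} = 8 - 4 \frac{3}{-4} = 8 - 4 \cdot 3 \left(- \frac{1}{4}\right) = 8 - -3 = 8 + 3 = 11$)
$M{\left(w,f \right)} = 8 w$ ($M{\left(w,f \right)} = 4 \cdot 2 w = 8 w$)
$\left(134 - 29\right) M{\left(V{\left(-4 \right)},0 \right)} = \left(134 - 29\right) 8 \cdot 11 = 105 \cdot 88 = 9240$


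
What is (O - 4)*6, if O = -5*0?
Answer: -24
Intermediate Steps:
O = 0
(O - 4)*6 = (0 - 4)*6 = -4*6 = -24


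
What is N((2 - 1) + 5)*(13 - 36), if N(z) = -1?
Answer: 23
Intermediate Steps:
N((2 - 1) + 5)*(13 - 36) = -(13 - 36) = -1*(-23) = 23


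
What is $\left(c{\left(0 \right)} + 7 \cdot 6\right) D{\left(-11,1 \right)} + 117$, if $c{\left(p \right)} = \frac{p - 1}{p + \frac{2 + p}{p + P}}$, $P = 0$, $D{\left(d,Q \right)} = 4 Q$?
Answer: $285$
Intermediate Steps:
$c{\left(p \right)} = \frac{-1 + p}{p + \frac{2 + p}{p}}$ ($c{\left(p \right)} = \frac{p - 1}{p + \frac{2 + p}{p + 0}} = \frac{-1 + p}{p + \frac{2 + p}{p}}$)
$\left(c{\left(0 \right)} + 7 \cdot 6\right) D{\left(-11,1 \right)} + 117 = \left(\frac{0 \left(-1 + 0\right)}{2 + 0 + 0^{2}} + 7 \cdot 6\right) 4 \cdot 1 + 117 = \left(0 \frac{1}{2 + 0 + 0} \left(-1\right) + 42\right) 4 + 117 = \left(0 \cdot \frac{1}{2} \left(-1\right) + 42\right) 4 + 117 = \left(0 + 42\right) 4 + 117 = 42 \cdot 4 + 117 = 168 + 117 = 285$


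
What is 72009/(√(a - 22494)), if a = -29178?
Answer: -24003*I*√12918/8612 ≈ -316.78*I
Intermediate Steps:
72009/(√(a - 22494)) = 72009/(√(-29178 - 22494)) = 72009/(√(-51672)) = 72009/((2*I*√12918)) = 72009*(-I*√12918/25836) = -24003*I*√12918/8612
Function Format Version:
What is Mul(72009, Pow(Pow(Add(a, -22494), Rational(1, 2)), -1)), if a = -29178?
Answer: Mul(Rational(-24003, 8612), I, Pow(12918, Rational(1, 2))) ≈ Mul(-316.78, I)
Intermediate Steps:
Mul(72009, Pow(Pow(Add(a, -22494), Rational(1, 2)), -1)) = Mul(72009, Pow(Pow(Add(-29178, -22494), Rational(1, 2)), -1)) = Mul(72009, Pow(Pow(-51672, Rational(1, 2)), -1)) = Mul(72009, Pow(Mul(2, I, Pow(12918, Rational(1, 2))), -1)) = Mul(72009, Mul(Rational(-1, 25836), I, Pow(12918, Rational(1, 2)))) = Mul(Rational(-24003, 8612), I, Pow(12918, Rational(1, 2)))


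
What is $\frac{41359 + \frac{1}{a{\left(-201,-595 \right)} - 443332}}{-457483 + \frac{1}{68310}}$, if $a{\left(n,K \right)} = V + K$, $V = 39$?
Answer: $- \frac{627043577281605}{6935897310669176} \approx -0.090406$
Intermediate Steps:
$a{\left(n,K \right)} = 39 + K$
$\frac{41359 + \frac{1}{a{\left(-201,-595 \right)} - 443332}}{-457483 + \frac{1}{68310}} = \frac{41359 + \frac{1}{\left(39 - 595\right) - 443332}}{-457483 + \frac{1}{68310}} = \frac{41359 + \frac{1}{-556 - 443332}}{-457483 + \frac{1}{68310}} = \frac{41359 + \frac{1}{-556 - 443332}}{- \frac{31250663729}{68310}} = \left(41359 + \frac{1}{-443888}\right) \left(- \frac{68310}{31250663729}\right) = \left(41359 - \frac{1}{443888}\right) \left(- \frac{68310}{31250663729}\right) = \frac{18358763791}{443888} \left(- \frac{68310}{31250663729}\right) = - \frac{627043577281605}{6935897310669176}$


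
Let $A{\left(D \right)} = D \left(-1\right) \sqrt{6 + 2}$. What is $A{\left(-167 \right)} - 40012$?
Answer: $-40012 + 334 \sqrt{2} \approx -39540.0$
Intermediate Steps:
$A{\left(D \right)} = - 2 D \sqrt{2}$ ($A{\left(D \right)} = - D \sqrt{8} = - D 2 \sqrt{2} = - 2 D \sqrt{2}$)
$A{\left(-167 \right)} - 40012 = \left(-2\right) \left(-167\right) \sqrt{2} - 40012 = 334 \sqrt{2} - 40012 = -40012 + 334 \sqrt{2}$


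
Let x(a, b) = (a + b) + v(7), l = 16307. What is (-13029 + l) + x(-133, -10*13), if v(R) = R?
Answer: 3022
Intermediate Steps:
x(a, b) = 7 + a + b (x(a, b) = (a + b) + 7 = 7 + a + b)
(-13029 + l) + x(-133, -10*13) = (-13029 + 16307) + (7 - 133 - 10*13) = 3278 + (7 - 133 - 130) = 3278 - 256 = 3022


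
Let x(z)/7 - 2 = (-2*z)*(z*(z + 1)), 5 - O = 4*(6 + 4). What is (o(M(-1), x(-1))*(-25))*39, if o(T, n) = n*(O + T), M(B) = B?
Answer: 491400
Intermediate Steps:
O = -35 (O = 5 - 4*(6 + 4) = 5 - 4*10 = 5 - 1*40 = 5 - 40 = -35)
x(z) = 14 - 14*z**2*(1 + z) (x(z) = 14 + 7*((-2*z)*(z*(z + 1))) = 14 + 7*((-2*z)*(z*(1 + z))) = 14 + 7*(-2*z**2*(1 + z)) = 14 - 14*z**2*(1 + z))
o(T, n) = n*(-35 + T)
(o(M(-1), x(-1))*(-25))*39 = (((14 - 14*(-1)**2 - 14*(-1)**3)*(-35 - 1))*(-25))*39 = (((14 - 14*1 - 14*(-1))*(-36))*(-25))*39 = (((14 - 14 + 14)*(-36))*(-25))*39 = ((14*(-36))*(-25))*39 = -504*(-25)*39 = 12600*39 = 491400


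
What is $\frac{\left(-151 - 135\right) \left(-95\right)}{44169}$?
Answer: $\frac{27170}{44169} \approx 0.61514$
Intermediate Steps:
$\frac{\left(-151 - 135\right) \left(-95\right)}{44169} = \left(-286\right) \left(-95\right) \frac{1}{44169} = 27170 \cdot \frac{1}{44169} = \frac{27170}{44169}$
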